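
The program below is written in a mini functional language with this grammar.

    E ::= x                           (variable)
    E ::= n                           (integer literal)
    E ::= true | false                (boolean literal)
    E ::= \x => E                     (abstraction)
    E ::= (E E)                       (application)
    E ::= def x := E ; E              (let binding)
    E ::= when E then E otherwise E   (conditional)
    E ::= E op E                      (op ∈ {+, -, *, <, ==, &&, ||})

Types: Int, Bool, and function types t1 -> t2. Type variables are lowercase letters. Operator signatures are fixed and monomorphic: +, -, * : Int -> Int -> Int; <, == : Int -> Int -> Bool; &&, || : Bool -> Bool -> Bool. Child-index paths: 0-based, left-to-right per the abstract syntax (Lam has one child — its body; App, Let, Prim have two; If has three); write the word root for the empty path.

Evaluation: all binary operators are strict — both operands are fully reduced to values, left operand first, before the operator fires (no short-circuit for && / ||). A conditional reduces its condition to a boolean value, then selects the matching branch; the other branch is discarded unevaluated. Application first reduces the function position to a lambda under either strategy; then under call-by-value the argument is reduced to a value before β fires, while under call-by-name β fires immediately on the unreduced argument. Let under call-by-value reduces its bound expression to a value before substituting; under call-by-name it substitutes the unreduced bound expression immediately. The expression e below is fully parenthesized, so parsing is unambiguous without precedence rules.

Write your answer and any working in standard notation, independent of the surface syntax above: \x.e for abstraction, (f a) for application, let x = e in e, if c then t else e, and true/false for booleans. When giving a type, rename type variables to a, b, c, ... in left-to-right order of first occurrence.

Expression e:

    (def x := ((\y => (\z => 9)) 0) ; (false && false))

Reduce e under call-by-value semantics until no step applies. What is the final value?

Answer: false

Working:
step 0: (let x = ((\y.(\z.9)) 0) in (false && false))
step 1: [beta@0] (let x = (\z.9) in (false && false))
step 2: [let@root] (false && false)
step 3: [delta@root] false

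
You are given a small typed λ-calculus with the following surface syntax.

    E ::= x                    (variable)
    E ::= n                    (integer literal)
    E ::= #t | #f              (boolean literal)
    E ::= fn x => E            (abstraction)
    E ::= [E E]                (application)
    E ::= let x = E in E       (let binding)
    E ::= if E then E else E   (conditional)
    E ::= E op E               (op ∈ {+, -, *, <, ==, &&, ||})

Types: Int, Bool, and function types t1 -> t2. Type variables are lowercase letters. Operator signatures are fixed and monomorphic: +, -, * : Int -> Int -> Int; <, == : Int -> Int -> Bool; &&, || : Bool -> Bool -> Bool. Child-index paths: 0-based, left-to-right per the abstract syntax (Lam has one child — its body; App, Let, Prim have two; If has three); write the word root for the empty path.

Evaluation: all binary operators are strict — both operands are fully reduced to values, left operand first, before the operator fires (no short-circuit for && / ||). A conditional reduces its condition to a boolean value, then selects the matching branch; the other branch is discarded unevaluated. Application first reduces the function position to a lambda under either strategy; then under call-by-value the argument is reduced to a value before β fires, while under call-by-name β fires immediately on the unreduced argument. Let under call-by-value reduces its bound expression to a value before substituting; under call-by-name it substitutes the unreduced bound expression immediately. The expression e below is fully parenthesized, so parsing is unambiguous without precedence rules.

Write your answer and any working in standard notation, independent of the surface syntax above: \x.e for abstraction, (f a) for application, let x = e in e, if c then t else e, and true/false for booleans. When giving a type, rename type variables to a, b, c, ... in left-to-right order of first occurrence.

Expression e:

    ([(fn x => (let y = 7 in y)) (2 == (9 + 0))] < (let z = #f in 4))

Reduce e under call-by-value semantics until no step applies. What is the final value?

Answer: false

Derivation:
step 0: (((\x.(let y = 7 in y)) (2 == (9 + 0))) < (let z = false in 4))
step 1: [delta@0.1.1] (((\x.(let y = 7 in y)) (2 == 9)) < (let z = false in 4))
step 2: [delta@0.1] (((\x.(let y = 7 in y)) false) < (let z = false in 4))
step 3: [beta@0] ((let y = 7 in y) < (let z = false in 4))
step 4: [let@0] (7 < (let z = false in 4))
step 5: [let@1] (7 < 4)
step 6: [delta@root] false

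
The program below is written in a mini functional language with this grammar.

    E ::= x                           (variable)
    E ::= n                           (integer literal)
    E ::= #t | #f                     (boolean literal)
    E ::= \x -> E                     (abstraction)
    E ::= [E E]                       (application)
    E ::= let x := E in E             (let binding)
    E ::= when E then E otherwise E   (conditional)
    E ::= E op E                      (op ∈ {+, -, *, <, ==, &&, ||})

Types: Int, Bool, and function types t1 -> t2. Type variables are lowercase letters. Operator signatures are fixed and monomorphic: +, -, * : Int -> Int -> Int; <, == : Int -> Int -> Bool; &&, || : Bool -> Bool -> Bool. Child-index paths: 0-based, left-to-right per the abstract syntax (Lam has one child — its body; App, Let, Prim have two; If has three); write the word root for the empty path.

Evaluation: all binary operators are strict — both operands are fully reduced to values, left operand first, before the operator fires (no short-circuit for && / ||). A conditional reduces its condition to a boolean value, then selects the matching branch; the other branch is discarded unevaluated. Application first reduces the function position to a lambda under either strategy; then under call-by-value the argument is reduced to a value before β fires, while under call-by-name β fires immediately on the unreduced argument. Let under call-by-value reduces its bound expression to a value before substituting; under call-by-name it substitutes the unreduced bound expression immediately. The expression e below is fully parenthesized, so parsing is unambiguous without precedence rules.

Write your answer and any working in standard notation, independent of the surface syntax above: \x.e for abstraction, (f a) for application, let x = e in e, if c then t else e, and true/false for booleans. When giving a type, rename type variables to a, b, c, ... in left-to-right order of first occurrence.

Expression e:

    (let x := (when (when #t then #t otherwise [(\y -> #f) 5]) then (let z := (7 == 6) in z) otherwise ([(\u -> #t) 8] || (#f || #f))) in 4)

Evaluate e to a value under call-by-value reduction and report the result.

Trace:
step 0: (let x = (if (if true then true else ((\y.false) 5)) then (let z = (7 == 6) in z) else (((\u.true) 8) || (false || false))) in 4)
step 1: [if@0.0] (let x = (if true then (let z = (7 == 6) in z) else (((\u.true) 8) || (false || false))) in 4)
step 2: [if@0] (let x = (let z = (7 == 6) in z) in 4)
step 3: [delta@0.0] (let x = (let z = false in z) in 4)
step 4: [let@0] (let x = false in 4)
step 5: [let@root] 4

Answer: 4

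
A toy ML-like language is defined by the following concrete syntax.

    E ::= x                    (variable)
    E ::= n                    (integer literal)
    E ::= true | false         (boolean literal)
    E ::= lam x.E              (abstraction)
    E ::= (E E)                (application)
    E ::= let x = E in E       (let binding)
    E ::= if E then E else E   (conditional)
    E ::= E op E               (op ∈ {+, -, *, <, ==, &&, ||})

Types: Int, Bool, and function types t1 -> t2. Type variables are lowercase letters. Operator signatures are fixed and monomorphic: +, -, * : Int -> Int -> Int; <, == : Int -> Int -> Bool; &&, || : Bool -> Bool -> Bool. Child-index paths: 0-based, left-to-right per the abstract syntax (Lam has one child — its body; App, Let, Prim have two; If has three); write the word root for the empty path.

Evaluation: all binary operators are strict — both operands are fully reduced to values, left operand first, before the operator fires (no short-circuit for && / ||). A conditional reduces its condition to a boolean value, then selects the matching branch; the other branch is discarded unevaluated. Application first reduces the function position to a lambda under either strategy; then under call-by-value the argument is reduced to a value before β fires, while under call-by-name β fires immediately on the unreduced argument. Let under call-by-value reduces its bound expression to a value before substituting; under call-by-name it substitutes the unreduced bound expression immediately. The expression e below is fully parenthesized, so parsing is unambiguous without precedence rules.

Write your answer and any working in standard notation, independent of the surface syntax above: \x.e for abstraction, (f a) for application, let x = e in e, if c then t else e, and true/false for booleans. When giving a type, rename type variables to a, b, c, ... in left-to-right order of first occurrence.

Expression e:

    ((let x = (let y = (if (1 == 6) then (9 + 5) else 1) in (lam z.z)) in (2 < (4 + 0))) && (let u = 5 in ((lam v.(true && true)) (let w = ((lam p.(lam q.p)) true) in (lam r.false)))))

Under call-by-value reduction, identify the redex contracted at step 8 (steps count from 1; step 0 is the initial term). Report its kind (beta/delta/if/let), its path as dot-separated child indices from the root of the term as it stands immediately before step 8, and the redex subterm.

Working:
step 0: ((let x = (let y = (if (1 == 6) then (9 + 5) else 1) in (\z.z)) in (2 < (4 + 0))) && (let u = 5 in ((\v.(true && true)) (let w = ((\p.(\q.p)) true) in (\r.false)))))
step 1: [delta@0.0.0.0] ((let x = (let y = (if false then (9 + 5) else 1) in (\z.z)) in (2 < (4 + 0))) && (let u = 5 in ((\v.(true && true)) (let w = ((\p.(\q.p)) true) in (\r.false)))))
step 2: [if@0.0.0] ((let x = (let y = 1 in (\z.z)) in (2 < (4 + 0))) && (let u = 5 in ((\v.(true && true)) (let w = ((\p.(\q.p)) true) in (\r.false)))))
step 3: [let@0.0] ((let x = (\z.z) in (2 < (4 + 0))) && (let u = 5 in ((\v.(true && true)) (let w = ((\p.(\q.p)) true) in (\r.false)))))
step 4: [let@0] ((2 < (4 + 0)) && (let u = 5 in ((\v.(true && true)) (let w = ((\p.(\q.p)) true) in (\r.false)))))
step 5: [delta@0.1] ((2 < 4) && (let u = 5 in ((\v.(true && true)) (let w = ((\p.(\q.p)) true) in (\r.false)))))
step 6: [delta@0] (true && (let u = 5 in ((\v.(true && true)) (let w = ((\p.(\q.p)) true) in (\r.false)))))
step 7: [let@1] (true && ((\v.(true && true)) (let w = ((\p.(\q.p)) true) in (\r.false))))
step 8: [beta@1.1.0] (true && ((\v.(true && true)) (let w = (\q.true) in (\r.false))))

Answer: beta at 1.1.0 : ((\p.(\q.p)) true)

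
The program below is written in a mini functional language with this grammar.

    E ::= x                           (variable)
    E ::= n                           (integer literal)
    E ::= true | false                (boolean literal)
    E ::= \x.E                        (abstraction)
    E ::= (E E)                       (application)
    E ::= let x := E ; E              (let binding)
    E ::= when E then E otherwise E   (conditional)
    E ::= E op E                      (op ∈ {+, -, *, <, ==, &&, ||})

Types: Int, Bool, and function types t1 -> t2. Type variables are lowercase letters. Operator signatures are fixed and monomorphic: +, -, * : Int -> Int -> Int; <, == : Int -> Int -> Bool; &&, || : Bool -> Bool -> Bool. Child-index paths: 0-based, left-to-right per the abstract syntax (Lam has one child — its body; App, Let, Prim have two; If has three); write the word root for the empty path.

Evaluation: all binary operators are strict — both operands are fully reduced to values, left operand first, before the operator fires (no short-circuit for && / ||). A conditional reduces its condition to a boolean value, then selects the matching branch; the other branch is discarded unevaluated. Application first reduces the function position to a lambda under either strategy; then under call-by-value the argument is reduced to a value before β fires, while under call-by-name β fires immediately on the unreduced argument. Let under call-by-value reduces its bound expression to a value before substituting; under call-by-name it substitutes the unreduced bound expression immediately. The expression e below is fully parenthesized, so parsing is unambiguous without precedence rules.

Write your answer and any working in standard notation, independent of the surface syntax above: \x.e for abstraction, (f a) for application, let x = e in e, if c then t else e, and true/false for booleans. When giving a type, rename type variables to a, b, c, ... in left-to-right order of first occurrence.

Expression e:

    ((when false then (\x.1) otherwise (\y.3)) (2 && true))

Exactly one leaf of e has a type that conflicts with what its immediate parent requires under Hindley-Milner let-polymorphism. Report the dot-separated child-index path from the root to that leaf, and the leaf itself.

Answer: 1.0 : 2

Working:
  unify Bool ~ Bool
\x._ : a -> Int
\y._ : b -> Int
  unify a -> Int ~ b -> Int
  unify a ~ b
  unify Int ~ Int
  unify Int ~ Bool
  FAIL: mismatch Int ~ Bool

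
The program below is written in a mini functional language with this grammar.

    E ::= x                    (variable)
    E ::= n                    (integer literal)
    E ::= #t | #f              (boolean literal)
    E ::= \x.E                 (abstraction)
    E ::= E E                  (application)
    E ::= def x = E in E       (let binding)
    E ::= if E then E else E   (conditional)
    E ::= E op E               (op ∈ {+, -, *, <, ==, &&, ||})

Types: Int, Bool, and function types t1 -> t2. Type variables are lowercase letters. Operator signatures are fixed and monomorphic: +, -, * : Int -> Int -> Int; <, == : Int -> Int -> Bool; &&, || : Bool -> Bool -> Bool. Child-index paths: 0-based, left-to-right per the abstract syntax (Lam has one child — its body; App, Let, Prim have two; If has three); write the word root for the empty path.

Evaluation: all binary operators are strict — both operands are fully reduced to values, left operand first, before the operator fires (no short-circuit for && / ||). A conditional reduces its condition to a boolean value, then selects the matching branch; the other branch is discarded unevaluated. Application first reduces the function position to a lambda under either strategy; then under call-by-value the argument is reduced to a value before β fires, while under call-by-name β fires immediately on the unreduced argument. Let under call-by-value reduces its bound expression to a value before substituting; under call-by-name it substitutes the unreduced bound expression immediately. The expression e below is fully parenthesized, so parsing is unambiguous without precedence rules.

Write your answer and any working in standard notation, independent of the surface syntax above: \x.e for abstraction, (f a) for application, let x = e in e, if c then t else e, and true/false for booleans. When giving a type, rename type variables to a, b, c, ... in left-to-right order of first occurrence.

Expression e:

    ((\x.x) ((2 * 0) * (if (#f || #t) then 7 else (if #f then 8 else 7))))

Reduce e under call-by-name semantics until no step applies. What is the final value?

Answer: 0

Working:
step 0: ((\x.x) ((2 * 0) * (if (false || true) then 7 else (if false then 8 else 7))))
step 1: [beta@root] ((2 * 0) * (if (false || true) then 7 else (if false then 8 else 7)))
step 2: [delta@0] (0 * (if (false || true) then 7 else (if false then 8 else 7)))
step 3: [delta@1.0] (0 * (if true then 7 else (if false then 8 else 7)))
step 4: [if@1] (0 * 7)
step 5: [delta@root] 0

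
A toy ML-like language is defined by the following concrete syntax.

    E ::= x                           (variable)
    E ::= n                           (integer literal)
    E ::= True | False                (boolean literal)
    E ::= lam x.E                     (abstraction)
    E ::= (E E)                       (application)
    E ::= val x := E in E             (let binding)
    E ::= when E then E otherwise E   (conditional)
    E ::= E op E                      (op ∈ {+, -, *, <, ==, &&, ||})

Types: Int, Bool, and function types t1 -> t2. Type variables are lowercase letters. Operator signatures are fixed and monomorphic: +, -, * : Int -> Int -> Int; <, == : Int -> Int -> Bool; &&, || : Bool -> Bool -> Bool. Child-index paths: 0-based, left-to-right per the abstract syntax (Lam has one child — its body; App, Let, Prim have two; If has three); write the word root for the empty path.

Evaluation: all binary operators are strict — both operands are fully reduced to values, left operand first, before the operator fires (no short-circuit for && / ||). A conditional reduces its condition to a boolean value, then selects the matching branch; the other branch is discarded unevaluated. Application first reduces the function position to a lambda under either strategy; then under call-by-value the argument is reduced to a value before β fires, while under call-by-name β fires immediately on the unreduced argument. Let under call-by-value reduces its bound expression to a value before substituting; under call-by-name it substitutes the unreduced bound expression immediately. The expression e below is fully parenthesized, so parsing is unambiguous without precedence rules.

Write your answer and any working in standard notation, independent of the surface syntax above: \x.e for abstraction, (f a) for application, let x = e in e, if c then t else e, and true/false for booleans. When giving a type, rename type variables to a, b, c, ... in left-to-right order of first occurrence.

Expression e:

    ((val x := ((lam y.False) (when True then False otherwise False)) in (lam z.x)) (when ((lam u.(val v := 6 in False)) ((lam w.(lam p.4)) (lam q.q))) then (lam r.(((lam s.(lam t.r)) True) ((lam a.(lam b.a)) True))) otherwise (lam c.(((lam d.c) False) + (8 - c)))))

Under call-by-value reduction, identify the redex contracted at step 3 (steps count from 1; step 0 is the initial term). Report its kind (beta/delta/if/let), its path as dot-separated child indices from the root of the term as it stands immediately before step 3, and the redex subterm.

Trace:
step 0: ((let x = ((\y.false) (if true then false else false)) in (\z.x)) (if ((\u.(let v = 6 in false)) ((\w.(\p.4)) (\q.q))) then (\r.(((\s.(\t.r)) true) ((\a.(\b.a)) true))) else (\c.(((\d.c) false) + (8 - c)))))
step 1: [if@0.0.1] ((let x = ((\y.false) false) in (\z.x)) (if ((\u.(let v = 6 in false)) ((\w.(\p.4)) (\q.q))) then (\r.(((\s.(\t.r)) true) ((\a.(\b.a)) true))) else (\c.(((\d.c) false) + (8 - c)))))
step 2: [beta@0.0] ((let x = false in (\z.x)) (if ((\u.(let v = 6 in false)) ((\w.(\p.4)) (\q.q))) then (\r.(((\s.(\t.r)) true) ((\a.(\b.a)) true))) else (\c.(((\d.c) false) + (8 - c)))))
step 3: [let@0] ((\z.false) (if ((\u.(let v = 6 in false)) ((\w.(\p.4)) (\q.q))) then (\r.(((\s.(\t.r)) true) ((\a.(\b.a)) true))) else (\c.(((\d.c) false) + (8 - c)))))

Answer: let at 0 : (let x = false in (\z.x))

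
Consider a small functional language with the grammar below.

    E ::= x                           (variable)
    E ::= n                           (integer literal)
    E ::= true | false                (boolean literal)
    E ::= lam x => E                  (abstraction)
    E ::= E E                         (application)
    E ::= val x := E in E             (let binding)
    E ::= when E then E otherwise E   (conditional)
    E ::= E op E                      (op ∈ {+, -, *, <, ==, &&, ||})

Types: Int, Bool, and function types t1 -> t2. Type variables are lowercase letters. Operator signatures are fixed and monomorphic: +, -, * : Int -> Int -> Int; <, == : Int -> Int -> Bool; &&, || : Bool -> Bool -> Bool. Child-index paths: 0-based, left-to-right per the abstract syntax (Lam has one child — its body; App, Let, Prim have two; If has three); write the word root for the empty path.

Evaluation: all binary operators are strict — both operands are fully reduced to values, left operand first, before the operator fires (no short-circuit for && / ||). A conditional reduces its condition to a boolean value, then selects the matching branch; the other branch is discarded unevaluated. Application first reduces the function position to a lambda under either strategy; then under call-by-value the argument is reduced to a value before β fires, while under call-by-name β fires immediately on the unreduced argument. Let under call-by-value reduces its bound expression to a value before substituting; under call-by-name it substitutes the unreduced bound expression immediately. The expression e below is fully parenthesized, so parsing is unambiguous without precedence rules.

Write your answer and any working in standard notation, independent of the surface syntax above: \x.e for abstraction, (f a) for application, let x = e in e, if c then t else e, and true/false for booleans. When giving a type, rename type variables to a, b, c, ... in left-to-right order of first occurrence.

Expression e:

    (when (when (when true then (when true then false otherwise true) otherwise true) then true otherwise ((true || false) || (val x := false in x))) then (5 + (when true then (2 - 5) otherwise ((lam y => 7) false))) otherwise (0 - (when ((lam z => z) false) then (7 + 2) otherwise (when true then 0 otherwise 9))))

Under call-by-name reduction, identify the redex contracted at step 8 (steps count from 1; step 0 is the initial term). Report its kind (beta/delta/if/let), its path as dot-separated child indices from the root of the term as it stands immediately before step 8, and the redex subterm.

Working:
step 0: (if (if (if true then (if true then false else true) else true) then true else ((true || false) || (let x = false in x))) then (5 + (if true then (2 - 5) else ((\y.7) false))) else (0 - (if ((\z.z) false) then (7 + 2) else (if true then 0 else 9))))
step 1: [if@0.0] (if (if (if true then false else true) then true else ((true || false) || (let x = false in x))) then (5 + (if true then (2 - 5) else ((\y.7) false))) else (0 - (if ((\z.z) false) then (7 + 2) else (if true then 0 else 9))))
step 2: [if@0.0] (if (if false then true else ((true || false) || (let x = false in x))) then (5 + (if true then (2 - 5) else ((\y.7) false))) else (0 - (if ((\z.z) false) then (7 + 2) else (if true then 0 else 9))))
step 3: [if@0] (if ((true || false) || (let x = false in x)) then (5 + (if true then (2 - 5) else ((\y.7) false))) else (0 - (if ((\z.z) false) then (7 + 2) else (if true then 0 else 9))))
step 4: [delta@0.0] (if (true || (let x = false in x)) then (5 + (if true then (2 - 5) else ((\y.7) false))) else (0 - (if ((\z.z) false) then (7 + 2) else (if true then 0 else 9))))
step 5: [let@0.1] (if (true || false) then (5 + (if true then (2 - 5) else ((\y.7) false))) else (0 - (if ((\z.z) false) then (7 + 2) else (if true then 0 else 9))))
step 6: [delta@0] (if true then (5 + (if true then (2 - 5) else ((\y.7) false))) else (0 - (if ((\z.z) false) then (7 + 2) else (if true then 0 else 9))))
step 7: [if@root] (5 + (if true then (2 - 5) else ((\y.7) false)))
step 8: [if@1] (5 + (2 - 5))

Answer: if at 1 : (if true then (2 - 5) else ((\y.7) false))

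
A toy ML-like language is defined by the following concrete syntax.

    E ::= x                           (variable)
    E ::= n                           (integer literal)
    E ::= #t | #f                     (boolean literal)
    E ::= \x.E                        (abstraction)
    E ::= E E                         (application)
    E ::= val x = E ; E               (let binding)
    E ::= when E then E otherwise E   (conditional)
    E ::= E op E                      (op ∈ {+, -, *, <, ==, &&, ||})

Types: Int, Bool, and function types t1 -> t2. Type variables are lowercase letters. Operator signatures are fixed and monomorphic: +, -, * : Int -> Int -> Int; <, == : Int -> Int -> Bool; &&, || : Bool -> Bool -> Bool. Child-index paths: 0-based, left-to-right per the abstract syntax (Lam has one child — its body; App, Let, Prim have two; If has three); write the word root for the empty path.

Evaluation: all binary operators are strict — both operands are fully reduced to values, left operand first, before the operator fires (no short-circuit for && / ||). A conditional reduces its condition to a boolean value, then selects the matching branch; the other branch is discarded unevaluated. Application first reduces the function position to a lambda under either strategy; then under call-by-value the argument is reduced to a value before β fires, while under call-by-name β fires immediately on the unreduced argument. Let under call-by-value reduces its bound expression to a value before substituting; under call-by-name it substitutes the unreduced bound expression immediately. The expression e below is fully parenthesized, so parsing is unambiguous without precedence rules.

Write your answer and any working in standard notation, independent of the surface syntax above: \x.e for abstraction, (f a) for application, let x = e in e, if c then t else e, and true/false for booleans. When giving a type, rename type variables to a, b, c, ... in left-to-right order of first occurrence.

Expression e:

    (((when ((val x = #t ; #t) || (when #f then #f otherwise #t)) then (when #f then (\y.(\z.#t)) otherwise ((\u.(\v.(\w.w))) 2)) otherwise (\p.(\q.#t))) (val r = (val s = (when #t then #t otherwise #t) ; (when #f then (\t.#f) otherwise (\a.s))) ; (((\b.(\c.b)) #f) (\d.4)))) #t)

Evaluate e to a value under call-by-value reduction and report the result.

Derivation:
step 0: (((if ((let x = true in true) || (if false then false else true)) then (if false then (\y.(\z.true)) else ((\u.(\v.(\w.w))) 2)) else (\p.(\q.true))) (let r = (let s = (if true then true else true) in (if false then (\t.false) else (\a.s))) in (((\b.(\c.b)) false) (\d.4)))) true)
step 1: [let@0.0.0.0] (((if (true || (if false then false else true)) then (if false then (\y.(\z.true)) else ((\u.(\v.(\w.w))) 2)) else (\p.(\q.true))) (let r = (let s = (if true then true else true) in (if false then (\t.false) else (\a.s))) in (((\b.(\c.b)) false) (\d.4)))) true)
step 2: [if@0.0.0.1] (((if (true || true) then (if false then (\y.(\z.true)) else ((\u.(\v.(\w.w))) 2)) else (\p.(\q.true))) (let r = (let s = (if true then true else true) in (if false then (\t.false) else (\a.s))) in (((\b.(\c.b)) false) (\d.4)))) true)
step 3: [delta@0.0.0] (((if true then (if false then (\y.(\z.true)) else ((\u.(\v.(\w.w))) 2)) else (\p.(\q.true))) (let r = (let s = (if true then true else true) in (if false then (\t.false) else (\a.s))) in (((\b.(\c.b)) false) (\d.4)))) true)
step 4: [if@0.0] (((if false then (\y.(\z.true)) else ((\u.(\v.(\w.w))) 2)) (let r = (let s = (if true then true else true) in (if false then (\t.false) else (\a.s))) in (((\b.(\c.b)) false) (\d.4)))) true)
step 5: [if@0.0] ((((\u.(\v.(\w.w))) 2) (let r = (let s = (if true then true else true) in (if false then (\t.false) else (\a.s))) in (((\b.(\c.b)) false) (\d.4)))) true)
step 6: [beta@0.0] (((\v.(\w.w)) (let r = (let s = (if true then true else true) in (if false then (\t.false) else (\a.s))) in (((\b.(\c.b)) false) (\d.4)))) true)
step 7: [if@0.1.0.0] (((\v.(\w.w)) (let r = (let s = true in (if false then (\t.false) else (\a.s))) in (((\b.(\c.b)) false) (\d.4)))) true)
step 8: [let@0.1.0] (((\v.(\w.w)) (let r = (if false then (\t.false) else (\a.true)) in (((\b.(\c.b)) false) (\d.4)))) true)
step 9: [if@0.1.0] (((\v.(\w.w)) (let r = (\a.true) in (((\b.(\c.b)) false) (\d.4)))) true)
step 10: [let@0.1] (((\v.(\w.w)) (((\b.(\c.b)) false) (\d.4))) true)
step 11: [beta@0.1.0] (((\v.(\w.w)) ((\c.false) (\d.4))) true)
step 12: [beta@0.1] (((\v.(\w.w)) false) true)
step 13: [beta@0] ((\w.w) true)
step 14: [beta@root] true

Answer: true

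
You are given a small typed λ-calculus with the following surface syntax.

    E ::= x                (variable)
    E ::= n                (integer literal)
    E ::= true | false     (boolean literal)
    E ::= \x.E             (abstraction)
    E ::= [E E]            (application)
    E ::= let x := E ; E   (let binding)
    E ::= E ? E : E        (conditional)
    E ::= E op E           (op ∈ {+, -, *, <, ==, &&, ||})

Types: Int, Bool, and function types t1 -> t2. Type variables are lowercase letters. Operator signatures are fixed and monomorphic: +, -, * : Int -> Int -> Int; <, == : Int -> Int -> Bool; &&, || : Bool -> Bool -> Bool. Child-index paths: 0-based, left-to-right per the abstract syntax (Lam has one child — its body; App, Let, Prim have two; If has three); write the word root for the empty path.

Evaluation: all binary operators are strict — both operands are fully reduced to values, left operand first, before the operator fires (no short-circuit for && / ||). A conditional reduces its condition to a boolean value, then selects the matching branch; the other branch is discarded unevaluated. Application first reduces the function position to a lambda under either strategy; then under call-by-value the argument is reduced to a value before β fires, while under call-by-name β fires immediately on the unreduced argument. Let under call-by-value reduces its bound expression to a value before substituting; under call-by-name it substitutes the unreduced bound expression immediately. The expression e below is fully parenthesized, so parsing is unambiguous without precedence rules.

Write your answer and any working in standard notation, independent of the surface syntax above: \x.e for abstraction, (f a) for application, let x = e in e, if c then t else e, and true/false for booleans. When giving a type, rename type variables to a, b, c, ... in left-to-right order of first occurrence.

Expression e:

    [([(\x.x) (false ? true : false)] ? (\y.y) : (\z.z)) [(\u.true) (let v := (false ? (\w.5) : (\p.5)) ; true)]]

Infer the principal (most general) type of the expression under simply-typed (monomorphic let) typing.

Working:
x : a
\x._ : a -> a
  unify Bool ~ Bool
  unify Bool ~ Bool
  unify a -> a ~ Bool -> b
  unify a ~ Bool
  unify Bool ~ b
_ _ : Bool
  unify Bool ~ Bool
y : c
\y._ : c -> c
z : d
\z._ : d -> d
  unify c -> c ~ d -> d
  unify c ~ d
  unify d ~ d
\u._ : e -> Bool
  unify Bool ~ Bool
\w._ : f -> Int
\p._ : g -> Int
  unify f -> Int ~ g -> Int
  unify f ~ g
  unify Int ~ Int
let v : g -> Int
  unify e -> Bool ~ Bool -> h
  unify e ~ Bool
  unify Bool ~ h
_ _ : Bool
  unify d -> d ~ Bool -> i
  unify d ~ Bool
  unify Bool ~ i
_ _ : Bool

Answer: Bool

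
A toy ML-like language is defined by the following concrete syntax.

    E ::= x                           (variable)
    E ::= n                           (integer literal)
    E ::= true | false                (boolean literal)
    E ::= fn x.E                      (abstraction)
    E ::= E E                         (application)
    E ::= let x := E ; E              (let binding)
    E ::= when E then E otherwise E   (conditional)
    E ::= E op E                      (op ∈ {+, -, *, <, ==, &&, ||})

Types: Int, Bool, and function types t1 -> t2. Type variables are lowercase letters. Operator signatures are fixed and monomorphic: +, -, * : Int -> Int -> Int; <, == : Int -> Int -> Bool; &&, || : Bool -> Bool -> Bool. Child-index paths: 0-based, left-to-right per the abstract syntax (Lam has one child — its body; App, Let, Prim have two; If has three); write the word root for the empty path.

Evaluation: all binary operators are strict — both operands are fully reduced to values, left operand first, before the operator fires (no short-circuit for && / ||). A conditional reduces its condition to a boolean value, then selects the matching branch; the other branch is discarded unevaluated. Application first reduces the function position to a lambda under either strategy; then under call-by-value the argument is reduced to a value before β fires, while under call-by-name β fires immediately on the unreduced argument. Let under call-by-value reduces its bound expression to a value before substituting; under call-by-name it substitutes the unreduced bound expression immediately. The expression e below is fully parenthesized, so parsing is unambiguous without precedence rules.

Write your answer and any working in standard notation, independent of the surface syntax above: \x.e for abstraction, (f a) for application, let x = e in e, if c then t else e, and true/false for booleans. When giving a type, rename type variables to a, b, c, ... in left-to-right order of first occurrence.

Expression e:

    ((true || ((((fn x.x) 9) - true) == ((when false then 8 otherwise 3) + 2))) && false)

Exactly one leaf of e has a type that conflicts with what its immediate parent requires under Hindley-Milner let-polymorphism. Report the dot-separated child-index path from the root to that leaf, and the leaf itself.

Answer: 0.1.0.1 : true

Derivation:
  unify Bool ~ Bool
x : a
\x._ : a -> a
  unify a -> a ~ Int -> b
  unify a ~ Int
  unify Int ~ b
_ _ : Int
  unify Int ~ Int
  unify Bool ~ Int
  FAIL: mismatch Bool ~ Int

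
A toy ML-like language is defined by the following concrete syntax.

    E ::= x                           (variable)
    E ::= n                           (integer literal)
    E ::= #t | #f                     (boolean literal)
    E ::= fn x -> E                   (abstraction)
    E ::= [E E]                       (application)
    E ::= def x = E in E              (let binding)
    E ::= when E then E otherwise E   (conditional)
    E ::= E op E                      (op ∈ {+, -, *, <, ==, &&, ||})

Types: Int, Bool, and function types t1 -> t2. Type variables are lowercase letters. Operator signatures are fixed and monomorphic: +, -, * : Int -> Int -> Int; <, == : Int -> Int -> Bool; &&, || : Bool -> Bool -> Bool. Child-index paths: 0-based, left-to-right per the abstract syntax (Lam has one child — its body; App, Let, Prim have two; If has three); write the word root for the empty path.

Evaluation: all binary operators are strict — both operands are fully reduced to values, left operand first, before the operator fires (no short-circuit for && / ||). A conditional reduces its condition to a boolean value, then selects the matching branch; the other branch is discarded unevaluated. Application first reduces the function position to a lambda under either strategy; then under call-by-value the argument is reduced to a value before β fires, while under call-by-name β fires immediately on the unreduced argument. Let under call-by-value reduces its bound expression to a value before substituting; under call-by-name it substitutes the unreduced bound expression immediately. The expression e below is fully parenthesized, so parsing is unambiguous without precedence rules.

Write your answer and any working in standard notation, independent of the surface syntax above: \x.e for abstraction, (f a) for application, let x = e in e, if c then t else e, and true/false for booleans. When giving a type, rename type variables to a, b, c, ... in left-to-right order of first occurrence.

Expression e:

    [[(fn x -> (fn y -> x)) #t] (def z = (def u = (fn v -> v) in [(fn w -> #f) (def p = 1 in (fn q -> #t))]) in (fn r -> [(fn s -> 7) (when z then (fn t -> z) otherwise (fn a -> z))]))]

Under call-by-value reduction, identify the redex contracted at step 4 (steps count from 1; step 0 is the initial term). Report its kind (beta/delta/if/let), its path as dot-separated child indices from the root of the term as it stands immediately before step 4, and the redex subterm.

Working:
step 0: (((\x.(\y.x)) true) (let z = (let u = (\v.v) in ((\w.false) (let p = 1 in (\q.true)))) in (\r.((\s.7) (if z then (\t.z) else (\a.z))))))
step 1: [beta@0] ((\y.true) (let z = (let u = (\v.v) in ((\w.false) (let p = 1 in (\q.true)))) in (\r.((\s.7) (if z then (\t.z) else (\a.z))))))
step 2: [let@1.0] ((\y.true) (let z = ((\w.false) (let p = 1 in (\q.true))) in (\r.((\s.7) (if z then (\t.z) else (\a.z))))))
step 3: [let@1.0.1] ((\y.true) (let z = ((\w.false) (\q.true)) in (\r.((\s.7) (if z then (\t.z) else (\a.z))))))
step 4: [beta@1.0] ((\y.true) (let z = false in (\r.((\s.7) (if z then (\t.z) else (\a.z))))))

Answer: beta at 1.0 : ((\w.false) (\q.true))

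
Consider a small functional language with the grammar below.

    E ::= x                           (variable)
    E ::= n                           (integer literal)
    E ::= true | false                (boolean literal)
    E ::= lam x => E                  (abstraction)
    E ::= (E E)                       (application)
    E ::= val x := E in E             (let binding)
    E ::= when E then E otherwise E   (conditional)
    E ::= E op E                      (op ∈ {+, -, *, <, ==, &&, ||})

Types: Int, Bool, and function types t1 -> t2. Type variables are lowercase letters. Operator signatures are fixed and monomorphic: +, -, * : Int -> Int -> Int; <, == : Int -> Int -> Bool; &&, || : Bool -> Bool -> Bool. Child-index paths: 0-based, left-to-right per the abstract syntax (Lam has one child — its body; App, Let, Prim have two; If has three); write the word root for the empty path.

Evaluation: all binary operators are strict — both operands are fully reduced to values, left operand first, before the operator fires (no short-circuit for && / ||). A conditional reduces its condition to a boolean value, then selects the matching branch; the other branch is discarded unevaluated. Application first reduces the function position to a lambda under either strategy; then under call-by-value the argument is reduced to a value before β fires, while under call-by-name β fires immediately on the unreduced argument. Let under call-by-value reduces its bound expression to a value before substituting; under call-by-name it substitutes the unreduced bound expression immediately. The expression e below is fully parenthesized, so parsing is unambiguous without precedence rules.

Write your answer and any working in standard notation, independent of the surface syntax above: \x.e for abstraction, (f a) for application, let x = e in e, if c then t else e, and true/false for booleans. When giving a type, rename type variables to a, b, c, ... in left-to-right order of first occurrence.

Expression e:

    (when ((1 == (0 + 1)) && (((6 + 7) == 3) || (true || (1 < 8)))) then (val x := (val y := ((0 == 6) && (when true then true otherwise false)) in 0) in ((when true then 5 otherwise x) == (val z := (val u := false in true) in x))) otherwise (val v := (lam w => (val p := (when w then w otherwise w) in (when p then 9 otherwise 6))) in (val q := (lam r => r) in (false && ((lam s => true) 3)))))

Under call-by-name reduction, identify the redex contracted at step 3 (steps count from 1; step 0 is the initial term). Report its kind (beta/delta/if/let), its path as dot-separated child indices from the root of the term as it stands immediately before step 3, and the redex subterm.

Answer: delta at 0.1.0.0 : (6 + 7)

Trace:
step 0: (if ((1 == (0 + 1)) && (((6 + 7) == 3) || (true || (1 < 8)))) then (let x = (let y = ((0 == 6) && (if true then true else false)) in 0) in ((if true then 5 else x) == (let z = (let u = false in true) in x))) else (let v = (\w.(let p = (if w then w else w) in (if p then 9 else 6))) in (let q = (\r.r) in (false && ((\s.true) 3)))))
step 1: [delta@0.0.1] (if ((1 == 1) && (((6 + 7) == 3) || (true || (1 < 8)))) then (let x = (let y = ((0 == 6) && (if true then true else false)) in 0) in ((if true then 5 else x) == (let z = (let u = false in true) in x))) else (let v = (\w.(let p = (if w then w else w) in (if p then 9 else 6))) in (let q = (\r.r) in (false && ((\s.true) 3)))))
step 2: [delta@0.0] (if (true && (((6 + 7) == 3) || (true || (1 < 8)))) then (let x = (let y = ((0 == 6) && (if true then true else false)) in 0) in ((if true then 5 else x) == (let z = (let u = false in true) in x))) else (let v = (\w.(let p = (if w then w else w) in (if p then 9 else 6))) in (let q = (\r.r) in (false && ((\s.true) 3)))))
step 3: [delta@0.1.0.0] (if (true && ((13 == 3) || (true || (1 < 8)))) then (let x = (let y = ((0 == 6) && (if true then true else false)) in 0) in ((if true then 5 else x) == (let z = (let u = false in true) in x))) else (let v = (\w.(let p = (if w then w else w) in (if p then 9 else 6))) in (let q = (\r.r) in (false && ((\s.true) 3)))))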